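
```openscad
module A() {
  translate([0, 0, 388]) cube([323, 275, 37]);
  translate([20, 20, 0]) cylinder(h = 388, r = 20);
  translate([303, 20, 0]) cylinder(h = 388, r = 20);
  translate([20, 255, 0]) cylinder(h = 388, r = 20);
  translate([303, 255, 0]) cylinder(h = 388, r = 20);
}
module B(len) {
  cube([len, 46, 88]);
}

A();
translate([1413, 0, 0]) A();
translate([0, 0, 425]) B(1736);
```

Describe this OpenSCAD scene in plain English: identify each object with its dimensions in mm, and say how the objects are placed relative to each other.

A is a four-legged stool. The seat is 323×275 mm, 37 mm thick, top at z = 425 mm. It stands on four round legs, each 40 mm in diameter, from z = 0 to the seat underside, each leg's axis is inset half a diameter from the nearest pair of seat edges (so the leg's bounding box is flush with the corner).

B is a rectangular beam 1736 mm long (x), 46 mm deep (y), 88 mm thick (z).

The beam spans the tops of two stools placed 1090 mm apart, resting at z = 425 mm.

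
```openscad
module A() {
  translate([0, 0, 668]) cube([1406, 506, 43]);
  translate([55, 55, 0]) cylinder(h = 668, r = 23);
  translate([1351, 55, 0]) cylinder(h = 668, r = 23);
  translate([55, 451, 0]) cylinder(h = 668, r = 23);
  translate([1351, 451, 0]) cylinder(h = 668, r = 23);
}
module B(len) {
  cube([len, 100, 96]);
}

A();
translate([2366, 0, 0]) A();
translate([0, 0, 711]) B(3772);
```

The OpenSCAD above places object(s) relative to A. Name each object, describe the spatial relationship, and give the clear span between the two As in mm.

A is a table. B is a beam. A beam spans the tops of two tables. The clear span between the two tables is 960 mm.

Second table starts at x = 2366; first ends at x = 1406; clear span = 2366 − 1406 = 960 mm.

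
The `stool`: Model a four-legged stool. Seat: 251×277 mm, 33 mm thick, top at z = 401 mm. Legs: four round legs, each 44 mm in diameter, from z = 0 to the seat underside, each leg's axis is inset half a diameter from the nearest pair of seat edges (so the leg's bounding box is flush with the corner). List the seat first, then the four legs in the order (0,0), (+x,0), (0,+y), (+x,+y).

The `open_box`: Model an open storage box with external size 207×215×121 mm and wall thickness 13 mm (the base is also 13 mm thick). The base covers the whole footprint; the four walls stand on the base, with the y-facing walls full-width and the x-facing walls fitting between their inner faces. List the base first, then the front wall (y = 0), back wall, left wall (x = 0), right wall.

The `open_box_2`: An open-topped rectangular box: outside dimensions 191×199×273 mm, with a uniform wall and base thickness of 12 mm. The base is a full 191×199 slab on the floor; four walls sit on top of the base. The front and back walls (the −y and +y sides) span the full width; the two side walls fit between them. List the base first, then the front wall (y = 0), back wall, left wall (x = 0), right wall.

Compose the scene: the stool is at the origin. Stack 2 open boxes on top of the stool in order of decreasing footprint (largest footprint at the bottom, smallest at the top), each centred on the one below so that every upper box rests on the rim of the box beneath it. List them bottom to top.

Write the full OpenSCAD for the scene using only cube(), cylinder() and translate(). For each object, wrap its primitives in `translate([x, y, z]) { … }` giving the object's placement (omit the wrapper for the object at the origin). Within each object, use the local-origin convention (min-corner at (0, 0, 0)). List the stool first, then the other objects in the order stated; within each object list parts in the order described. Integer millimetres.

translate([0, 0, 368]) cube([251, 277, 33]);
translate([22, 22, 0]) cylinder(h = 368, r = 22);
translate([229, 22, 0]) cylinder(h = 368, r = 22);
translate([22, 255, 0]) cylinder(h = 368, r = 22);
translate([229, 255, 0]) cylinder(h = 368, r = 22);
translate([22, 31, 401]) {
  cube([207, 215, 13]);
  translate([0, 0, 13]) cube([207, 13, 108]);
  translate([0, 202, 13]) cube([207, 13, 108]);
  translate([0, 13, 13]) cube([13, 189, 108]);
  translate([194, 13, 13]) cube([13, 189, 108]);
}
translate([30, 39, 522]) {
  cube([191, 199, 12]);
  translate([0, 0, 12]) cube([191, 12, 261]);
  translate([0, 187, 12]) cube([191, 12, 261]);
  translate([0, 12, 12]) cube([12, 175, 261]);
  translate([179, 12, 12]) cube([12, 175, 261]);
}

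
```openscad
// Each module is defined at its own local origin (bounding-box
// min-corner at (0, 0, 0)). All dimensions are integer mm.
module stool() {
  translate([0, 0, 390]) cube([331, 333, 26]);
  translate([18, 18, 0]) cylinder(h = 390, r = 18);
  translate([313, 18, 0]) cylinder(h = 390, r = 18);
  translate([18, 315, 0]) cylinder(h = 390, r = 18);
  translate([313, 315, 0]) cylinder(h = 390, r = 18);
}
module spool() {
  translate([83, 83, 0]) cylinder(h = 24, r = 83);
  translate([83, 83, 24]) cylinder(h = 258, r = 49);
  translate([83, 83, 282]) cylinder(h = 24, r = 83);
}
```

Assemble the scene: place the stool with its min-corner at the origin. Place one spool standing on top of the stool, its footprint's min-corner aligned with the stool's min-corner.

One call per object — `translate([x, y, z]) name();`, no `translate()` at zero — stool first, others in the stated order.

stool();
translate([0, 0, 416]) spool();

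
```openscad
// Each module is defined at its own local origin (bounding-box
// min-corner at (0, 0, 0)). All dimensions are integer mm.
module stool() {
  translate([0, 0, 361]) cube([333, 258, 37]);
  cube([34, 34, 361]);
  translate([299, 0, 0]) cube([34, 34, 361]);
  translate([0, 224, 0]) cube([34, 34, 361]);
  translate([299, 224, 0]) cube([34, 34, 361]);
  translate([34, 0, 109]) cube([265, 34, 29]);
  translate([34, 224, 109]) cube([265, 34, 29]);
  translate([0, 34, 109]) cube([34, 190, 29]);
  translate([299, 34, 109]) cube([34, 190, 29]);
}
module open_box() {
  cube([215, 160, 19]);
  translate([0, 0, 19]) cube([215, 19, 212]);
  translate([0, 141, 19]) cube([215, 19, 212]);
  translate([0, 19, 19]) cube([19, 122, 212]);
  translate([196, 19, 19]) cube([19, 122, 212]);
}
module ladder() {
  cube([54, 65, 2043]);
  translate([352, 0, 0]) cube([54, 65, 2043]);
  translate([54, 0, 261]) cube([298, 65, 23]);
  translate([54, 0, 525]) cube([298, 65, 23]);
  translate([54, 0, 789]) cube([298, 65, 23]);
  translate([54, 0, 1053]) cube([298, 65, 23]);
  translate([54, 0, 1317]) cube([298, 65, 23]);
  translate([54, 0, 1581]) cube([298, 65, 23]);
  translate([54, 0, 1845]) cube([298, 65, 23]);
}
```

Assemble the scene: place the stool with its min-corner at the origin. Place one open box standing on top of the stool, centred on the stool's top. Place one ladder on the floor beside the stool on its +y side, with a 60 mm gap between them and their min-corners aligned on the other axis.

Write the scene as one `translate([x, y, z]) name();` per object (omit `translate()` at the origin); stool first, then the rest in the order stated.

stool();
translate([59, 49, 398]) open_box();
translate([0, 318, 0]) ladder();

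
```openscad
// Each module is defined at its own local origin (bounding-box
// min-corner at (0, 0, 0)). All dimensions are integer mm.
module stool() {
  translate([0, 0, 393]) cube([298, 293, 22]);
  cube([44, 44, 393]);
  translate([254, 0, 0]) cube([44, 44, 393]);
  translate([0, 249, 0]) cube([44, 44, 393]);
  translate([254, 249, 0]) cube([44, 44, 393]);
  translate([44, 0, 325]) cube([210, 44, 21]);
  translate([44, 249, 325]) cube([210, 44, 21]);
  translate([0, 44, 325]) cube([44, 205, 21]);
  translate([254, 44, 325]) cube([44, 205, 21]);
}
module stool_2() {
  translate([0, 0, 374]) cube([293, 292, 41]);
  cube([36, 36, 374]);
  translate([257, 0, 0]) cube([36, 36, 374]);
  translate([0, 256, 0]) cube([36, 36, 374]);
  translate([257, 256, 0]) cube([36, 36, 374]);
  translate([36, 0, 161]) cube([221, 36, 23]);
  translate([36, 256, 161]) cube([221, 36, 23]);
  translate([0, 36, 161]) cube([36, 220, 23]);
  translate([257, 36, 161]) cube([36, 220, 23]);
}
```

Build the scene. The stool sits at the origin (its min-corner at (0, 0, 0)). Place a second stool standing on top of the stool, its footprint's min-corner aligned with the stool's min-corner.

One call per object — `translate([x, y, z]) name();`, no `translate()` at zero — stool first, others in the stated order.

stool();
translate([0, 0, 415]) stool_2();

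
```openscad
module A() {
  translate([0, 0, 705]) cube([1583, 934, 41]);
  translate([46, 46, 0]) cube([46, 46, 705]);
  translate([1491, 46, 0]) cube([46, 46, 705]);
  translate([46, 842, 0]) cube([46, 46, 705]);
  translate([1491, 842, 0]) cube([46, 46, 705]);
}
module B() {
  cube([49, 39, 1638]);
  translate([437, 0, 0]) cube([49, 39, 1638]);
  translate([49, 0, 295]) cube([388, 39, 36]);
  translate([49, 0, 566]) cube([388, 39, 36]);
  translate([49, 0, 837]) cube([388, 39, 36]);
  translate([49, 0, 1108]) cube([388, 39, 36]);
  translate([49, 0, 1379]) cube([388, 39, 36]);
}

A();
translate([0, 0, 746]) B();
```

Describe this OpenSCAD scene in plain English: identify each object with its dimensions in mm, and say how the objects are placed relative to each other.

A is a table with a 1583×934 mm rectangular top, 41 mm thick, top surface at z = 746 mm, supported by four 46×46 mm square legs, each inset 46 mm from the nearest pair of top edges, running from the floor.

B is a wooden ladder with two side rails of 49×39 mm section and 1638 mm height, set 486 mm apart overall. Between them run 5 rectangular rungs (39 mm deep, 36 mm thick), front faces flush with the rails' −y face. The bottom of the first rung is 295 mm above the floor and each subsequent rung is 271 mm higher than the one below.

The ladder is on top of the table.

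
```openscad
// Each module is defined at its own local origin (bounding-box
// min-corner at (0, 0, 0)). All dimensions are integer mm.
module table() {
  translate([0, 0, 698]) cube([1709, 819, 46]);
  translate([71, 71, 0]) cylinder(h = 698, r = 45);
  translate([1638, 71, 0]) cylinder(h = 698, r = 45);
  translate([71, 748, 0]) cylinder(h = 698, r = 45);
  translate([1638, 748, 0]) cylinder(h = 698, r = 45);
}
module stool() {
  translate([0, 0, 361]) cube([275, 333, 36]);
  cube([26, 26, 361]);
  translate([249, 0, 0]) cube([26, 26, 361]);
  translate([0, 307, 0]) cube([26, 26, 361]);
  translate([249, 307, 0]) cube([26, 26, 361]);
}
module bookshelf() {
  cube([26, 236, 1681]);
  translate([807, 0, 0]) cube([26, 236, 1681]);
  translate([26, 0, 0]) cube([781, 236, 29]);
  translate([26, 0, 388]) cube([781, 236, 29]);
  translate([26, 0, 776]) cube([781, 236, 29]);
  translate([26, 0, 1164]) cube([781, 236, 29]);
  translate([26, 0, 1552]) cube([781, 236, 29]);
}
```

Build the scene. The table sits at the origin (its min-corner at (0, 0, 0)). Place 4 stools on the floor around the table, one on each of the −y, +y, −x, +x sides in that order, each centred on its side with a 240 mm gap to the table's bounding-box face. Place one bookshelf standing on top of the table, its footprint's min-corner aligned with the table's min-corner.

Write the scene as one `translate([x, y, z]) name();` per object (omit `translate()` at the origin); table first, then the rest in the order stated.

table();
translate([717, -573, 0]) stool();
translate([717, 1059, 0]) stool();
translate([-515, 243, 0]) stool();
translate([1949, 243, 0]) stool();
translate([0, 0, 744]) bookshelf();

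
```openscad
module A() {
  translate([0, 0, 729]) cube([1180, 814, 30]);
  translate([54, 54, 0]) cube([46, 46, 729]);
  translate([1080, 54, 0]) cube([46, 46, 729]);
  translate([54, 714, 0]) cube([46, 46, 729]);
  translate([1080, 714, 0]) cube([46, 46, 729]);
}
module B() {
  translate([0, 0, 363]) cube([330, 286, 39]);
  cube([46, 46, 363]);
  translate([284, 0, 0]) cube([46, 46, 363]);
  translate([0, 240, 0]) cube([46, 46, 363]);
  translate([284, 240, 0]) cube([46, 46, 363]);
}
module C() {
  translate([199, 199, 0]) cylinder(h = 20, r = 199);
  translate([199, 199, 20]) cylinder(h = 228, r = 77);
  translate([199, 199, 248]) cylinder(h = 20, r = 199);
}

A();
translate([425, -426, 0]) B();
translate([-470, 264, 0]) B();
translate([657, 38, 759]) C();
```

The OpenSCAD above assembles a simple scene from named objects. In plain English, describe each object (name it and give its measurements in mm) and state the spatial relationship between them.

A is a rectangular dining table. The top is 1180×814×30 mm with its upper surface at z = 759 mm. It stands on four 46×46 mm square legs, each inset 54 mm from the nearest pair of top edges, running from the floor to the underside of the top.

B is a four-legged stool. The seat is 330×286 mm, 39 mm thick, top at z = 402 mm. It stands on four square legs, each 46×46 mm in cross-section, from z = 0 to the seat underside, each flush with a corner of the seat.

C is a spool: two coaxial disc flanges of radius 199 mm and thickness 20 mm, joined by a core cylinder of radius 77 mm and height 228 mm. The lower flange rests on z = 0 and the three cylinders share a vertical axis.

Two stools sit around the table at the −y, −x sides. The spool is on top of the table.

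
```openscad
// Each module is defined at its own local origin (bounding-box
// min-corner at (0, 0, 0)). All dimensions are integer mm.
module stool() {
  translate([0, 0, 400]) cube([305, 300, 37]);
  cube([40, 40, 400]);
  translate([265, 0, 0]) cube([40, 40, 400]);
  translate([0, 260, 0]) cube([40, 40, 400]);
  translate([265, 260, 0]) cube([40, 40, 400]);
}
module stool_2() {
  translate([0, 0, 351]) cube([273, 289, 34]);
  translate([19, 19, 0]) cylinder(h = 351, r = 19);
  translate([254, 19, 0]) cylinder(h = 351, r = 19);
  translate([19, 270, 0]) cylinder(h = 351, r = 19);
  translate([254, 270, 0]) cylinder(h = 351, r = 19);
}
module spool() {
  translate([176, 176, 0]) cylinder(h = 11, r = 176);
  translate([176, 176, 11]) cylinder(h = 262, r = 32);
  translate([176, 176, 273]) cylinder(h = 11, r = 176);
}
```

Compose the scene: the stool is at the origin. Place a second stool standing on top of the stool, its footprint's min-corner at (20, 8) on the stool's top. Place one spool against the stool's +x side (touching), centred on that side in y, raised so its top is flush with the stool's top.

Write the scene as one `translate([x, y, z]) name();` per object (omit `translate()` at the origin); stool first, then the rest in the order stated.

stool();
translate([20, 8, 437]) stool_2();
translate([305, -26, 153]) spool();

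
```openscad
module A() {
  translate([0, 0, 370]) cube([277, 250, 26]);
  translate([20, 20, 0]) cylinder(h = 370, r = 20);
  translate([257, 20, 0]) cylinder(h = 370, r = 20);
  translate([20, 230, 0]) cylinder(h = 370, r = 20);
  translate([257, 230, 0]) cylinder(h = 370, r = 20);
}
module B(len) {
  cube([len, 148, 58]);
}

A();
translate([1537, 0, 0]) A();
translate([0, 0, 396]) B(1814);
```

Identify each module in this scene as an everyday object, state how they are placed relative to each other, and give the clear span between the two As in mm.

Second stool starts at x = 1537; first ends at x = 277; clear span = 1537 − 277 = 1260 mm.

A is a stool. B is a beam. A beam spans the tops of two stools. The clear span between the two stools is 1260 mm.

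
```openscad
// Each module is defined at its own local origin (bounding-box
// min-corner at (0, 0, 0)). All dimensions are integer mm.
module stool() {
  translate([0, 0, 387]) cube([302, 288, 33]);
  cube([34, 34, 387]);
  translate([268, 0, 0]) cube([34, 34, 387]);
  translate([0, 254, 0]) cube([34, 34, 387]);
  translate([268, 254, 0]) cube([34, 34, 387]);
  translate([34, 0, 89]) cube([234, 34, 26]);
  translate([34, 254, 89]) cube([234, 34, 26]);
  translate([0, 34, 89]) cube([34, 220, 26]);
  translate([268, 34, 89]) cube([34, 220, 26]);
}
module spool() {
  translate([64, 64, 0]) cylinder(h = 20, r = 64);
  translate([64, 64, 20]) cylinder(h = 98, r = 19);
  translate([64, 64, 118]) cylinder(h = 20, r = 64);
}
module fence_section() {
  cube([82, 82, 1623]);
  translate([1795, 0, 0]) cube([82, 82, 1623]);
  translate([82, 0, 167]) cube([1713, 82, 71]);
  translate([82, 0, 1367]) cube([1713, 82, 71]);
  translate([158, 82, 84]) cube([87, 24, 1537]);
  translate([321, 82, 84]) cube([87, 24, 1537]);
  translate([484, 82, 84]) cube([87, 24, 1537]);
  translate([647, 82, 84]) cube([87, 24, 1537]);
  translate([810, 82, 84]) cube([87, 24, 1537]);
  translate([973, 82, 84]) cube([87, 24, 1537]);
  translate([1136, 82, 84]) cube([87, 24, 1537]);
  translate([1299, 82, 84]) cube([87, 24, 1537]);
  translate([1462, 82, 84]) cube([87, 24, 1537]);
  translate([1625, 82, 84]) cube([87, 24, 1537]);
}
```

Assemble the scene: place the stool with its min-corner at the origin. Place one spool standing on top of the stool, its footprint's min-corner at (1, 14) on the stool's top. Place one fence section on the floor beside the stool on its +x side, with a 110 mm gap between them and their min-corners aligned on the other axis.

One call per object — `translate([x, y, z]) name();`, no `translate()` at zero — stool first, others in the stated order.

stool();
translate([1, 14, 420]) spool();
translate([412, 0, 0]) fence_section();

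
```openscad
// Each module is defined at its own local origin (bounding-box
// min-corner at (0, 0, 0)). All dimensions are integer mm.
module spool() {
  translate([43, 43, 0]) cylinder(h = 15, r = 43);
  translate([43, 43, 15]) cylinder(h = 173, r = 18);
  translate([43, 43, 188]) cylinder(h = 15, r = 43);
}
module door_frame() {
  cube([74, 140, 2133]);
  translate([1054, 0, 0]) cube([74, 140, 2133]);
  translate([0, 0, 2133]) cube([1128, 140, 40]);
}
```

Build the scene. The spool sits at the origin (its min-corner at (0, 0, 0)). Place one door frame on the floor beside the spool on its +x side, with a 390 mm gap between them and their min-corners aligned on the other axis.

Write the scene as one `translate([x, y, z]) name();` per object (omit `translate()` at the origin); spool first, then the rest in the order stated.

spool();
translate([476, 0, 0]) door_frame();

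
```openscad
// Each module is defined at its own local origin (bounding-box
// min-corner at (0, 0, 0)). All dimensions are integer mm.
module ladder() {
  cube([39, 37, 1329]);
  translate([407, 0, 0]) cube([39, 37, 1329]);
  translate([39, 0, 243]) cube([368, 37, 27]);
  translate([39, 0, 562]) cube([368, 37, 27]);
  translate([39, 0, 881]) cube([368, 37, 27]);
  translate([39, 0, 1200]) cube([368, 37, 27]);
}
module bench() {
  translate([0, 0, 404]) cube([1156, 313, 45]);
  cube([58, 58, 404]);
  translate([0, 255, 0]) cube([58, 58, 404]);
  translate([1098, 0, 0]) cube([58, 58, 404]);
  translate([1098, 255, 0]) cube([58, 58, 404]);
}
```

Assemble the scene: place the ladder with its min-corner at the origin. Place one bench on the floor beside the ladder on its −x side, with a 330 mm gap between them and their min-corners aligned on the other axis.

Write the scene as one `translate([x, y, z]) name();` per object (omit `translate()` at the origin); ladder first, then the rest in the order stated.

ladder();
translate([-1486, 0, 0]) bench();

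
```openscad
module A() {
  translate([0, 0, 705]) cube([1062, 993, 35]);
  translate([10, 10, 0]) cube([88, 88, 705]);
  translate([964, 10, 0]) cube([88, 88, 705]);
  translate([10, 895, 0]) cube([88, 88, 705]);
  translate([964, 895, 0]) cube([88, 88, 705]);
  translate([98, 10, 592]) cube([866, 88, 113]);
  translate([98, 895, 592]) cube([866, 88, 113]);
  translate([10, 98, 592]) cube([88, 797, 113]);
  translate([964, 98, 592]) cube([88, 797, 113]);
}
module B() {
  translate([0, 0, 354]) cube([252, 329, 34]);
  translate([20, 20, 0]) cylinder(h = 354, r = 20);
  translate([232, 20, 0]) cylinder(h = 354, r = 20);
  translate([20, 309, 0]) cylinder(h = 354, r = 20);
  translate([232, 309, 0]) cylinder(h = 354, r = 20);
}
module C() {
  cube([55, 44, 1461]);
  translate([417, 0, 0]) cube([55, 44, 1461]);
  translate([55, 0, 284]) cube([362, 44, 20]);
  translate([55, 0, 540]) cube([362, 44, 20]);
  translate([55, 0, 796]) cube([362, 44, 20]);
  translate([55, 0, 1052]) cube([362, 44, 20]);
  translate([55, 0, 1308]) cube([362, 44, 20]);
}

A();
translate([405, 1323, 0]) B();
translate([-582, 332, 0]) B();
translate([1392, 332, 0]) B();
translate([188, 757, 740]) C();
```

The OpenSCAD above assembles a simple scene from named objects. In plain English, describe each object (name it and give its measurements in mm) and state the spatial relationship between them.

A is a table: top 1062 mm (x) × 993 mm (y), 35 mm thick, upper face at z = 740 mm, on four 88×88 mm square legs, each inset 10 mm from the nearest pair of top edges, running from z = 0 to the bottom of the top. Four apron rails, 88 mm thick and 113 mm tall, run between adjacent legs with their top edges flush with the underside of the top and their outer faces flush with the legs' outer faces.

B is a four-legged stool. The seat is a 252×329×34 mm slab whose top surface is at z = 388 mm; four round legs, each 40 mm in diameter, run from the floor (z = 0) to the underside of the seat, each leg's axis is inset half a diameter from the nearest pair of seat edges (so the leg's bounding box is flush with the corner).

C is a wooden ladder with two side rails of 55×44 mm section and 1461 mm height, set 472 mm apart overall. Between them run 5 rectangular rungs (44 mm deep, 20 mm thick), front faces flush with the rails' −y face. The bottom of the first rung is 284 mm above the floor and each subsequent rung is 256 mm higher than the one below.

Three stools sit around the table at the +y, −x, +x sides. The ladder is on top of the table.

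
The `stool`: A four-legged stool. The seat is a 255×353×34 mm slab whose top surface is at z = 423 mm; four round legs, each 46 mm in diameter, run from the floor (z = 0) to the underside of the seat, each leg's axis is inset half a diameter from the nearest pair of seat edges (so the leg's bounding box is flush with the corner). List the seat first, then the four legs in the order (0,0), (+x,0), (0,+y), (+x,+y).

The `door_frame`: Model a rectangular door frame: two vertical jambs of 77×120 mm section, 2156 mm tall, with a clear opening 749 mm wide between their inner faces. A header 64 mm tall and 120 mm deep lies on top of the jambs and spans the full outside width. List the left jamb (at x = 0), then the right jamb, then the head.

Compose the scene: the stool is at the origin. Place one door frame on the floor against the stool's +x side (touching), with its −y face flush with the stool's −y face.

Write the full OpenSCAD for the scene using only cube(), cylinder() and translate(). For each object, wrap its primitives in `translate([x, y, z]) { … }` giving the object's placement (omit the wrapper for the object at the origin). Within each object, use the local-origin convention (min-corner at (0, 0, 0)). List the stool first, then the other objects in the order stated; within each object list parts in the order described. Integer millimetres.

translate([0, 0, 389]) cube([255, 353, 34]);
translate([23, 23, 0]) cylinder(h = 389, r = 23);
translate([232, 23, 0]) cylinder(h = 389, r = 23);
translate([23, 330, 0]) cylinder(h = 389, r = 23);
translate([232, 330, 0]) cylinder(h = 389, r = 23);
translate([255, 0, 0]) {
  cube([77, 120, 2156]);
  translate([826, 0, 0]) cube([77, 120, 2156]);
  translate([0, 0, 2156]) cube([903, 120, 64]);
}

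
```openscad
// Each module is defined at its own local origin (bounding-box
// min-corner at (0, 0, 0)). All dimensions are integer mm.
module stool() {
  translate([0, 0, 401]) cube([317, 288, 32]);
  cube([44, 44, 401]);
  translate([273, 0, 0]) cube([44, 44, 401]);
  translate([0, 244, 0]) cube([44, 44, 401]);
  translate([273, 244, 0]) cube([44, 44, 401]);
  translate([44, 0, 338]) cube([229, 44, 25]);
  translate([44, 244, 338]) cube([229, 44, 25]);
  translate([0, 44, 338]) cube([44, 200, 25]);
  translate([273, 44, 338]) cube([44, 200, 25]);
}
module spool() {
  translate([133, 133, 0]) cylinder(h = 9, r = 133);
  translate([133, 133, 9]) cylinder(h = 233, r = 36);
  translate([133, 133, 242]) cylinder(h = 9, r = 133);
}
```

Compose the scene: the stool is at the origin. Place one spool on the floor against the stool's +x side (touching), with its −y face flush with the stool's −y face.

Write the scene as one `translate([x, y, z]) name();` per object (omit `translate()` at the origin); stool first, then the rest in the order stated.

stool();
translate([317, 0, 0]) spool();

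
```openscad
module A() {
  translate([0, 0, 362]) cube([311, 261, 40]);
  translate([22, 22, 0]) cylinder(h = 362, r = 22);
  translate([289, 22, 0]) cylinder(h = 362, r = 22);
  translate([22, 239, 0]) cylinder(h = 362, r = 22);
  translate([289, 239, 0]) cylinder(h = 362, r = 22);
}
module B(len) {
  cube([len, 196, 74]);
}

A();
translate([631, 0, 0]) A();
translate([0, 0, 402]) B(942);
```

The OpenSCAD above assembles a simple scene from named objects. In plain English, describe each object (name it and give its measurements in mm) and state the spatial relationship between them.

A is a four-legged stool. The seat is a 311×261×40 mm slab whose top surface is at z = 402 mm; four round legs, each 44 mm in diameter, run from the floor (z = 0) to the underside of the seat, each leg's axis is inset half a diameter from the nearest pair of seat edges (so the leg's bounding box is flush with the corner).

B is a rectangular beam 942 mm long (x), 196 mm deep (y), 74 mm thick (z).

The beam spans the tops of two stools placed 320 mm apart, resting at z = 402 mm.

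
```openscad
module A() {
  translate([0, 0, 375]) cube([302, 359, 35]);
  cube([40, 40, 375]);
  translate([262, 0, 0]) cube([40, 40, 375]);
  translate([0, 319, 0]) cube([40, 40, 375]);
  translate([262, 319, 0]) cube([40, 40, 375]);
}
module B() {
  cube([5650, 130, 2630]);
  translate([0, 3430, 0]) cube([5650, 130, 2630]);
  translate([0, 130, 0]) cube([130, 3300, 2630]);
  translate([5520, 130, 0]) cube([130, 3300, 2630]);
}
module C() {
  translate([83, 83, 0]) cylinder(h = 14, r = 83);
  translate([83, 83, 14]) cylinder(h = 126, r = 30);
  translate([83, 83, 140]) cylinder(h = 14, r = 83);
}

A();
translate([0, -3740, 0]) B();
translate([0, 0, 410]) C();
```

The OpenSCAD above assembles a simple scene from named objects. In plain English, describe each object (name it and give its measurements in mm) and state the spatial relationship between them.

A is a four-legged stool. The seat is 302×359 mm, 35 mm thick, top at z = 410 mm. It stands on four square legs, each 40×40 mm in cross-section, from z = 0 to the seat underside, each flush with a corner of the seat.

B is the wall frame of a small rectangular building: four walls, each 2630 mm tall and 130 mm thick, enclosing a footprint 5650 mm (x) by 3560 mm (y) outside-to-outside, with no floor or roof. The front and back walls (the −y and +y sides) span the full width; the two side walls fit between them.

C is a spool: two coaxial disc flanges of radius 83 mm and thickness 14 mm, joined by a core cylinder of radius 30 mm and height 126 mm. The lower flange rests on z = 0 and the three cylinders share a vertical axis.

The house frame is on the floor beside the stool on its −y side. The spool is on top of the stool.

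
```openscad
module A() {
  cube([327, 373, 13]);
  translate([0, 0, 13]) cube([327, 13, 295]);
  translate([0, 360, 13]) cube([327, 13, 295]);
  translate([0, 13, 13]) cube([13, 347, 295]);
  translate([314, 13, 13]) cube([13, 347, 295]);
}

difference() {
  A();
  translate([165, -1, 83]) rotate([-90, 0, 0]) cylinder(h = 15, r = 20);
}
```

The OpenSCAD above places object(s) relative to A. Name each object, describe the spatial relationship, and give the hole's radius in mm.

A is an open box. The open box has a circular hole through its front wall. The hole's radius is 20 mm.

The subtracted cylinder has r = 20 mm.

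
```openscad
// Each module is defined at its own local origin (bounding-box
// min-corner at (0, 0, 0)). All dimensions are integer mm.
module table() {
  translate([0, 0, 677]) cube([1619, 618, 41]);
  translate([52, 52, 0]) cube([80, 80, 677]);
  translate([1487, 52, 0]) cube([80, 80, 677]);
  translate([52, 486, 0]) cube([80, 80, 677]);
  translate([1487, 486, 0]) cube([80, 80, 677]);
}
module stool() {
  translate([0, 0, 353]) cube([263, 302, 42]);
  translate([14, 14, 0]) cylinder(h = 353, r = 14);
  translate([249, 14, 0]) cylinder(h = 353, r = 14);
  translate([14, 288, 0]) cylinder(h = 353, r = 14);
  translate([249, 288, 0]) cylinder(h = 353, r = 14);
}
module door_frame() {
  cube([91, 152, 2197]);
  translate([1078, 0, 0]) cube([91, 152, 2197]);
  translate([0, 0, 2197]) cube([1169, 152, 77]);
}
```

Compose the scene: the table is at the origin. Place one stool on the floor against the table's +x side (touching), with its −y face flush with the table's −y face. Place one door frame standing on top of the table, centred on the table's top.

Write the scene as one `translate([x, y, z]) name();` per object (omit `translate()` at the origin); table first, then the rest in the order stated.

table();
translate([1619, 0, 0]) stool();
translate([225, 233, 718]) door_frame();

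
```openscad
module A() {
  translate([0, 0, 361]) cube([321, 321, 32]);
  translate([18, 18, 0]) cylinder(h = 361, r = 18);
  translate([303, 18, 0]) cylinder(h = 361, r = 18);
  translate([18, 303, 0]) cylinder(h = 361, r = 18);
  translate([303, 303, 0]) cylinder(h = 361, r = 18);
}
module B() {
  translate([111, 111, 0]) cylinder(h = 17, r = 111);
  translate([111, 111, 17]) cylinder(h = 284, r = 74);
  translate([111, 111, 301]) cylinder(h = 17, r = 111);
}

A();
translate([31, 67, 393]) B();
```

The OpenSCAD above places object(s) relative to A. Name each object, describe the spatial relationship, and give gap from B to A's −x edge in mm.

The spool's min-x is at 31; the stool's min-x is 0; gap = 31 mm.

A is a stool. B is a spool. The spool is on top of the stool. The gap from the spool to the stool's −x edge is 31 mm.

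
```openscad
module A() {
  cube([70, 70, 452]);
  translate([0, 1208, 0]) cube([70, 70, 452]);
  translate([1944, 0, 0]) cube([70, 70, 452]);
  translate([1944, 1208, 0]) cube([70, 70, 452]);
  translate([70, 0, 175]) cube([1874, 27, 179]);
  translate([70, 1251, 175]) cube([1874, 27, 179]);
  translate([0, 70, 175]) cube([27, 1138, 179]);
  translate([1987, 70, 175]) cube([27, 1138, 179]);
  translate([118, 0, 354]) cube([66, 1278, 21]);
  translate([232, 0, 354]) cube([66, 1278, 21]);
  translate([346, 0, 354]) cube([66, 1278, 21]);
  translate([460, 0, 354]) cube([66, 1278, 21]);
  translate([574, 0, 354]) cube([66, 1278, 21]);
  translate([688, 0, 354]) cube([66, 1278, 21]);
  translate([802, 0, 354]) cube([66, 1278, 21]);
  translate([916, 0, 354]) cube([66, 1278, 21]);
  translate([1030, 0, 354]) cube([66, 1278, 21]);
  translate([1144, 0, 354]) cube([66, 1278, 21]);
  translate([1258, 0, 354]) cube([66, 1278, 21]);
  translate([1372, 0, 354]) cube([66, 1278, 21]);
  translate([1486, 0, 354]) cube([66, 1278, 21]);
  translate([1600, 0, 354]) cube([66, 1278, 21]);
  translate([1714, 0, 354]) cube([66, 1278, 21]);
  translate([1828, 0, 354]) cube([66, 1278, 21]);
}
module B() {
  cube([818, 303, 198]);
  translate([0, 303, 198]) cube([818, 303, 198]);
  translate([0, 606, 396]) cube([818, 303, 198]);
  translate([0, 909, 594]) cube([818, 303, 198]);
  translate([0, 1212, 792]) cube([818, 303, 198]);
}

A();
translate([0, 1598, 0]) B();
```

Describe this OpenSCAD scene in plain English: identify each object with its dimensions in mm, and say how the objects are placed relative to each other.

A is a bed frame 2014 mm long (x) by 1278 mm wide (y). Four 70×70 mm corner posts, 452 mm tall, at the corners of the footprint. Four rails of 27 mm thickness and 179 mm height run between adjacent posts with their undersides at z = 175 mm, their outer faces flush with the outside of the frame (the two x-running rails run between the posts' inner faces; the two y-running rails run between the posts' inner faces). 16 slats, each 66 mm wide (x) and 21 mm thick, lie across the top of the two x-running rails, running the full 1278 mm width of the frame in y; the slats are evenly spaced along x between the inner faces of the end posts with equal gaps (rounded down to the nearest mm) at the −x end and between each pair — any rounding remainder accumulates at the +x end.

B is a run of 5 identical solid stair steps. Each tread is 818×303 mm and each step block is 198 mm high. Step 1 rests on the floor; step k is offset from step 1 by (k−1)×303 mm in y and (k−1)×198 mm in z.

The staircase is on the floor beside the bed frame on its +y side.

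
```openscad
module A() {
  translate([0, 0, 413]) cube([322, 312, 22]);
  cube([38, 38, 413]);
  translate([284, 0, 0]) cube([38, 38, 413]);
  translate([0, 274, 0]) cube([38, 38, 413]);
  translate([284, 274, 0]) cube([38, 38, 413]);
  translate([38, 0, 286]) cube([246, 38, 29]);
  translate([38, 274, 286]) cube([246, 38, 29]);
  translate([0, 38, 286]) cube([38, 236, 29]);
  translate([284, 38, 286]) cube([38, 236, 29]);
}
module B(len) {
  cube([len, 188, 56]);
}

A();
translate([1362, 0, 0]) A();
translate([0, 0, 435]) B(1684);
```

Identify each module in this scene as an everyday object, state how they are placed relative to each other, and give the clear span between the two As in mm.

Second stool starts at x = 1362; first ends at x = 322; clear span = 1362 − 322 = 1040 mm.

A is a stool. B is a beam. A beam spans the tops of two stools. The clear span between the two stools is 1040 mm.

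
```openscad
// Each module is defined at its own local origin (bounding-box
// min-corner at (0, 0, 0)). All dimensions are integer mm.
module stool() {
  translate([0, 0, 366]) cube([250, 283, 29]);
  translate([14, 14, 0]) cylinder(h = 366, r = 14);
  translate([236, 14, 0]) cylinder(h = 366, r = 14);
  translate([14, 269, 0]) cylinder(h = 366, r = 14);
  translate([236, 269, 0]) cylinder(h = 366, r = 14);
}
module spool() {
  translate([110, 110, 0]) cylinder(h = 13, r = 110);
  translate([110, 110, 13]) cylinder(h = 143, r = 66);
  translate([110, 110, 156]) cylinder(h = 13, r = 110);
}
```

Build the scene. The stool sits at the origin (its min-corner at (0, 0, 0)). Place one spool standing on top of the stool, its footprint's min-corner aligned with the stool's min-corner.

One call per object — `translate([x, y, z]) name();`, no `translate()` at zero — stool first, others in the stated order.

stool();
translate([0, 0, 395]) spool();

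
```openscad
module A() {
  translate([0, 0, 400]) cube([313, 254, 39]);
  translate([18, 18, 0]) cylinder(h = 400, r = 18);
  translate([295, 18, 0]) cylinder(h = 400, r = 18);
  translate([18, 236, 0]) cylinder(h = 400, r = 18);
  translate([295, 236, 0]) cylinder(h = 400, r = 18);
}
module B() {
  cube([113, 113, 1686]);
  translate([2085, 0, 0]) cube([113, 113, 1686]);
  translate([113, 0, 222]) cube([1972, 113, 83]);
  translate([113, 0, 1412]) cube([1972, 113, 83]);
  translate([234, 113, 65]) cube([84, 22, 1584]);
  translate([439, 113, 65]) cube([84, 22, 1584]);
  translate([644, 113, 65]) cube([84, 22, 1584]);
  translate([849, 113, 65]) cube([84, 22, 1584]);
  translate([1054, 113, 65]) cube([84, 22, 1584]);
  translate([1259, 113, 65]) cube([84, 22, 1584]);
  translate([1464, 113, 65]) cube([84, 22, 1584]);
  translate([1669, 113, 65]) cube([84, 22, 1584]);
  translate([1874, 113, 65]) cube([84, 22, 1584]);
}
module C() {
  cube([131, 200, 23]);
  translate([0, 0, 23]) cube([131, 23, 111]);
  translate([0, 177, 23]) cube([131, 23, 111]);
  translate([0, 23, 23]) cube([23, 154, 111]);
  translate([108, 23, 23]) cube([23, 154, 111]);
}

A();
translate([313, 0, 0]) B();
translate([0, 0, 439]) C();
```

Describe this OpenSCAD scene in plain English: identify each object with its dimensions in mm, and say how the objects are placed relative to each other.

A is a four-legged stool. The seat is 313×254 mm, 39 mm thick, top at z = 439 mm. It stands on four round legs, each 36 mm in diameter, from z = 0 to the seat underside, each leg's axis is inset half a diameter from the nearest pair of seat edges (so the leg's bounding box is flush with the corner).

B is a fence section. Two 113×113 mm posts, 1686 mm tall, stand on the floor with a clear span of 1972 mm between their inner faces. Two horizontal rails of 113×83 mm section span the gap between the posts with their undersides at z = 222 mm and z = 1412 mm, flush with the posts' −y face. 9 pickets, each 84 mm wide, 22 mm thick and 1584 mm tall, are fixed to the +y face of the rails with their bottoms at z = 65 mm, evenly spaced across the span with equal gaps (rounded down to the nearest mm) at the −x end and between each pair — any rounding remainder accumulates at the +x end.

C is an open-topped rectangular box: outside dimensions 131×200×134 mm, with a uniform wall and base thickness of 23 mm. The base is a full 131×200 slab on the floor; four walls sit on top of the base. The front and back walls (the −y and +y sides) span the full width; the two side walls fit between them.

The fence section is against the stool's +x side, with their −y faces flush. The open box is on top of the stool.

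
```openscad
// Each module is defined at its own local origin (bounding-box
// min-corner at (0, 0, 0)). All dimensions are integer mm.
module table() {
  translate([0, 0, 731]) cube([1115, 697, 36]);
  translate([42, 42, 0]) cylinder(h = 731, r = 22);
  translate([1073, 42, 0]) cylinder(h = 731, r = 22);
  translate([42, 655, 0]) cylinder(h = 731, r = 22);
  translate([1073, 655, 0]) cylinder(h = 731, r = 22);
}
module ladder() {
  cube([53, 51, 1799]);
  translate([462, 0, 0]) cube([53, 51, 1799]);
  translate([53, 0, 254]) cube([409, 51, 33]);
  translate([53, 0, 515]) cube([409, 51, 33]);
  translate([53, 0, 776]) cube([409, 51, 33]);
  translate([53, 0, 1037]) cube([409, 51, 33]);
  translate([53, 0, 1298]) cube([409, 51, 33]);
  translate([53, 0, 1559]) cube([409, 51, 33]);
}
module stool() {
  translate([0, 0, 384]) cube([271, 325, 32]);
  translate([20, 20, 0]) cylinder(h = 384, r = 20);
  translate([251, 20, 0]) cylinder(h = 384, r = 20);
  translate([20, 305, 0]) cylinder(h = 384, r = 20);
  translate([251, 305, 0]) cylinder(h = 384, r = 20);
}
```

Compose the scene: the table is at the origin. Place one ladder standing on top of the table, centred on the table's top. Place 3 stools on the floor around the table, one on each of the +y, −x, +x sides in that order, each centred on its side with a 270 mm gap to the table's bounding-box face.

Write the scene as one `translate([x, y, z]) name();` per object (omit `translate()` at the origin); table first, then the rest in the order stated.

table();
translate([300, 323, 767]) ladder();
translate([422, 967, 0]) stool();
translate([-541, 186, 0]) stool();
translate([1385, 186, 0]) stool();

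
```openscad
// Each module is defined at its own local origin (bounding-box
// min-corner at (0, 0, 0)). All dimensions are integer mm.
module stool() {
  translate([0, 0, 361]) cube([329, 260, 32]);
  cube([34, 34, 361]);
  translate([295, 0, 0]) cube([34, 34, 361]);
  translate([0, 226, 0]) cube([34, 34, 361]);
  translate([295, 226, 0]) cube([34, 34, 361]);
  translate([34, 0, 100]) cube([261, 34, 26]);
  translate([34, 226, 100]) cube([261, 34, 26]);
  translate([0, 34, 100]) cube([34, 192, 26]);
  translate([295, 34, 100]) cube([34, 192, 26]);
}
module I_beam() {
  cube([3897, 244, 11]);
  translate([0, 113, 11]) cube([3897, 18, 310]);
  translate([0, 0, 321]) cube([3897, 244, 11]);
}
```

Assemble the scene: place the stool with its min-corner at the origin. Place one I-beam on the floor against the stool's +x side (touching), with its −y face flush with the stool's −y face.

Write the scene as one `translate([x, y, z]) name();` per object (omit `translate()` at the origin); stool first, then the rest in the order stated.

stool();
translate([329, 0, 0]) I_beam();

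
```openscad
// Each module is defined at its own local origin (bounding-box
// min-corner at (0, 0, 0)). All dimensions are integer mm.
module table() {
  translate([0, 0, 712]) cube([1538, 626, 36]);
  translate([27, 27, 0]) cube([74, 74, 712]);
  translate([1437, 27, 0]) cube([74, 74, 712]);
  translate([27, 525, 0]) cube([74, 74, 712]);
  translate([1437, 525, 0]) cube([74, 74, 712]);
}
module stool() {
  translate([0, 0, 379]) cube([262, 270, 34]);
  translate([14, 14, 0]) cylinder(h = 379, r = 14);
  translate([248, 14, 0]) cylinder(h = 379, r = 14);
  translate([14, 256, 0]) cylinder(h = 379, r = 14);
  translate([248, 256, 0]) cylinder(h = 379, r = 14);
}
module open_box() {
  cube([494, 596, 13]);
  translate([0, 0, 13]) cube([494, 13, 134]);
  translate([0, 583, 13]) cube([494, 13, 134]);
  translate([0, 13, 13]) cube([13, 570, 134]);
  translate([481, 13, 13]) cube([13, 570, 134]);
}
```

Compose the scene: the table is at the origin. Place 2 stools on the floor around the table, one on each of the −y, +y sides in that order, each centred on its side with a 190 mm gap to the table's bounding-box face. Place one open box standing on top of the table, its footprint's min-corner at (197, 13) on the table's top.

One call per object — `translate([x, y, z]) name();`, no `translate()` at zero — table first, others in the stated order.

table();
translate([638, -460, 0]) stool();
translate([638, 816, 0]) stool();
translate([197, 13, 748]) open_box();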